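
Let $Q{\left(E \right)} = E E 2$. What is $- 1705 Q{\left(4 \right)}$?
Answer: $-54560$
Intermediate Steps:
$Q{\left(E \right)} = 2 E^{2}$ ($Q{\left(E \right)} = E^{2} \cdot 2 = 2 E^{2}$)
$- 1705 Q{\left(4 \right)} = - 1705 \cdot 2 \cdot 4^{2} = - 1705 \cdot 2 \cdot 16 = \left(-1705\right) 32 = -54560$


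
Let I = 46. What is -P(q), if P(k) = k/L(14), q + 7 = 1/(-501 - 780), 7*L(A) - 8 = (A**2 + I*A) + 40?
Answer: 1121/20313 ≈ 0.055186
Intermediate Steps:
L(A) = 48/7 + A**2/7 + 46*A/7 (L(A) = 8/7 + ((A**2 + 46*A) + 40)/7 = 8/7 + (40 + A**2 + 46*A)/7 = 8/7 + (40/7 + A**2/7 + 46*A/7) = 48/7 + A**2/7 + 46*A/7)
q = -8968/1281 (q = -7 + 1/(-501 - 780) = -7 + 1/(-1281) = -7 - 1/1281 = -8968/1281 ≈ -7.0008)
P(k) = 7*k/888 (P(k) = k/(48/7 + (1/7)*14**2 + (46/7)*14) = k/(48/7 + (1/7)*196 + 92) = k/(48/7 + 28 + 92) = k/(888/7) = k*(7/888) = 7*k/888)
-P(q) = -7*(-8968)/(888*1281) = -1*(-1121/20313) = 1121/20313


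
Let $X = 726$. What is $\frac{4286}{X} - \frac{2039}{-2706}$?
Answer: $\frac{198155}{29766} \approx 6.6571$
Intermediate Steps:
$\frac{4286}{X} - \frac{2039}{-2706} = \frac{4286}{726} - \frac{2039}{-2706} = 4286 \cdot \frac{1}{726} - - \frac{2039}{2706} = \frac{2143}{363} + \frac{2039}{2706} = \frac{198155}{29766}$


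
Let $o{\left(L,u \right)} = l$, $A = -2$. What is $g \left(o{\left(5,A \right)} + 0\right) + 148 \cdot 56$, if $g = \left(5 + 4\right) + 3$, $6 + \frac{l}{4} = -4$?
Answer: $7808$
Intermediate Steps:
$l = -40$ ($l = -24 + 4 \left(-4\right) = -24 - 16 = -40$)
$g = 12$ ($g = 9 + 3 = 12$)
$o{\left(L,u \right)} = -40$
$g \left(o{\left(5,A \right)} + 0\right) + 148 \cdot 56 = 12 \left(-40 + 0\right) + 148 \cdot 56 = 12 \left(-40\right) + 8288 = -480 + 8288 = 7808$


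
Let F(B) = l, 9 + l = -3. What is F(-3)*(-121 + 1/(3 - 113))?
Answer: 79866/55 ≈ 1452.1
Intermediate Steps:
l = -12 (l = -9 - 3 = -12)
F(B) = -12
F(-3)*(-121 + 1/(3 - 113)) = -12*(-121 + 1/(3 - 113)) = -12*(-121 + 1/(-110)) = -12*(-121 - 1/110) = -12*(-13311/110) = 79866/55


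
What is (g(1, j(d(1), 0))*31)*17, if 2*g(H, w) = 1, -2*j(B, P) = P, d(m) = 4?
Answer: 527/2 ≈ 263.50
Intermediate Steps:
j(B, P) = -P/2
g(H, w) = 1/2 (g(H, w) = (1/2)*1 = 1/2)
(g(1, j(d(1), 0))*31)*17 = ((1/2)*31)*17 = (31/2)*17 = 527/2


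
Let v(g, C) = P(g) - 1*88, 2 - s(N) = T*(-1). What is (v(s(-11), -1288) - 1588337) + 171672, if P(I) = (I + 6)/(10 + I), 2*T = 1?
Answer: -35418808/25 ≈ -1.4168e+6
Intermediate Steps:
T = 1/2 (T = (1/2)*1 = 1/2 ≈ 0.50000)
P(I) = (6 + I)/(10 + I)
s(N) = 5/2 (s(N) = 2 - (-1)/2 = 2 - 1*(-1/2) = 2 + 1/2 = 5/2)
v(g, C) = -88 + (6 + g)/(10 + g) (v(g, C) = (6 + g)/(10 + g) - 1*88 = (6 + g)/(10 + g) - 88 = -88 + (6 + g)/(10 + g))
(v(s(-11), -1288) - 1588337) + 171672 = ((-874 - 87*5/2)/(10 + 5/2) - 1588337) + 171672 = ((-874 - 435/2)/(25/2) - 1588337) + 171672 = ((2/25)*(-2183/2) - 1588337) + 171672 = (-2183/25 - 1588337) + 171672 = -39710608/25 + 171672 = -35418808/25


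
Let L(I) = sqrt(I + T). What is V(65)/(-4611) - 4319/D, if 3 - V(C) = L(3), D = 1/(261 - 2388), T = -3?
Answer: 14119670480/1537 ≈ 9.1865e+6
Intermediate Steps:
D = -1/2127 (D = 1/(-2127) = -1/2127 ≈ -0.00047015)
L(I) = sqrt(-3 + I) (L(I) = sqrt(I - 3) = sqrt(-3 + I))
V(C) = 3 (V(C) = 3 - sqrt(-3 + 3) = 3 - sqrt(0) = 3 - 1*0 = 3 + 0 = 3)
V(65)/(-4611) - 4319/D = 3/(-4611) - 4319/(-1/2127) = 3*(-1/4611) - 4319*(-2127) = -1/1537 + 9186513 = 14119670480/1537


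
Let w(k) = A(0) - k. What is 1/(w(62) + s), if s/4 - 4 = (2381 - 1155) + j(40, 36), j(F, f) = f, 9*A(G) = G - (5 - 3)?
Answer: 9/45016 ≈ 0.00019993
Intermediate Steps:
A(G) = -2/9 + G/9 (A(G) = (G - (5 - 3))/9 = (G - 1*2)/9 = (G - 2)/9 = (-2 + G)/9 = -2/9 + G/9)
w(k) = -2/9 - k (w(k) = (-2/9 + (1/9)*0) - k = (-2/9 + 0) - k = -2/9 - k)
s = 5064 (s = 16 + 4*((2381 - 1155) + 36) = 16 + 4*(1226 + 36) = 16 + 4*1262 = 16 + 5048 = 5064)
1/(w(62) + s) = 1/((-2/9 - 1*62) + 5064) = 1/((-2/9 - 62) + 5064) = 1/(-560/9 + 5064) = 1/(45016/9) = 9/45016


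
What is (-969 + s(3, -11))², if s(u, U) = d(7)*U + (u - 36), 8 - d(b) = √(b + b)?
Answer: 1189794 - 23980*√14 ≈ 1.1001e+6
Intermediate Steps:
d(b) = 8 - √2*√b (d(b) = 8 - √(b + b) = 8 - √(2*b) = 8 - √2*√b)
s(u, U) = -36 + u + U*(8 - √14) (s(u, U) = (8 - √2*√7)*U + (u - 36) = (8 - √14)*U + (-36 + u) = U*(8 - √14) + (-36 + u) = -36 + u + U*(8 - √14))
(-969 + s(3, -11))² = (-969 + (-36 + 3 - 11*(8 - √14)))² = (-969 + (-36 + 3 + (-88 + 11*√14)))² = (-969 + (-121 + 11*√14))² = (-1090 + 11*√14)²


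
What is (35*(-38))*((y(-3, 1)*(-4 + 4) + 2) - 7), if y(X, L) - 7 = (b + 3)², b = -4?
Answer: 6650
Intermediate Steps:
y(X, L) = 8 (y(X, L) = 7 + (-4 + 3)² = 7 + (-1)² = 7 + 1 = 8)
(35*(-38))*((y(-3, 1)*(-4 + 4) + 2) - 7) = (35*(-38))*((8*(-4 + 4) + 2) - 7) = -1330*((8*0 + 2) - 7) = -1330*((0 + 2) - 7) = -1330*(2 - 7) = -1330*(-5) = 6650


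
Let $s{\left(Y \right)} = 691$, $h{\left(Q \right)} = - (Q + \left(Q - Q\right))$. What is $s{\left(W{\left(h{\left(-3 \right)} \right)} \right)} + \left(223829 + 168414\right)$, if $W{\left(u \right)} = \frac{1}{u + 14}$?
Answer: $392934$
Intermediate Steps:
$h{\left(Q \right)} = - Q$ ($h{\left(Q \right)} = - (Q + 0) = - Q$)
$W{\left(u \right)} = \frac{1}{14 + u}$
$s{\left(W{\left(h{\left(-3 \right)} \right)} \right)} + \left(223829 + 168414\right) = 691 + \left(223829 + 168414\right) = 691 + 392243 = 392934$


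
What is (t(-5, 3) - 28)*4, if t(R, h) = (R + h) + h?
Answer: -108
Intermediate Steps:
t(R, h) = R + 2*h
(t(-5, 3) - 28)*4 = ((-5 + 2*3) - 28)*4 = ((-5 + 6) - 28)*4 = (1 - 28)*4 = -27*4 = -108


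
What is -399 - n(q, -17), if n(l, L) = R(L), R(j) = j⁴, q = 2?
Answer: -83920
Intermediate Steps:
n(l, L) = L⁴
-399 - n(q, -17) = -399 - 1*(-17)⁴ = -399 - 1*83521 = -399 - 83521 = -83920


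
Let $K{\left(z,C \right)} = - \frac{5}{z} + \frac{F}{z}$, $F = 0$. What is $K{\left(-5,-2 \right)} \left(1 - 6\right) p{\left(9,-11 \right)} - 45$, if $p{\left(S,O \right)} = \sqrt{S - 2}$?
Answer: $-45 - 5 \sqrt{7} \approx -58.229$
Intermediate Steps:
$K{\left(z,C \right)} = - \frac{5}{z}$ ($K{\left(z,C \right)} = - \frac{5}{z} + \frac{0}{z} = - \frac{5}{z} + 0 = - \frac{5}{z}$)
$p{\left(S,O \right)} = \sqrt{-2 + S}$
$K{\left(-5,-2 \right)} \left(1 - 6\right) p{\left(9,-11 \right)} - 45 = - \frac{5}{-5} \left(1 - 6\right) \sqrt{-2 + 9} - 45 = \left(-5\right) \left(- \frac{1}{5}\right) \left(-5\right) \sqrt{7} - 45 = 1 \left(-5\right) \sqrt{7} - 45 = - 5 \sqrt{7} - 45 = -45 - 5 \sqrt{7}$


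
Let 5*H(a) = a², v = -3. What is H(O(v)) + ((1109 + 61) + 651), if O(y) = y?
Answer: 9114/5 ≈ 1822.8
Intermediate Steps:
H(a) = a²/5
H(O(v)) + ((1109 + 61) + 651) = (⅕)*(-3)² + ((1109 + 61) + 651) = (⅕)*9 + (1170 + 651) = 9/5 + 1821 = 9114/5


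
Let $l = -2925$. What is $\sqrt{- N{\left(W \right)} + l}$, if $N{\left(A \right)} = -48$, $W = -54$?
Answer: $i \sqrt{2877} \approx 53.638 i$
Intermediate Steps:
$\sqrt{- N{\left(W \right)} + l} = \sqrt{\left(-1\right) \left(-48\right) - 2925} = \sqrt{48 - 2925} = \sqrt{-2877} = i \sqrt{2877}$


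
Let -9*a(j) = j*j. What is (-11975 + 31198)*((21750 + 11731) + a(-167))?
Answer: 5256337120/9 ≈ 5.8404e+8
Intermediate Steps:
a(j) = -j²/9 (a(j) = -j*j/9 = -j²/9)
(-11975 + 31198)*((21750 + 11731) + a(-167)) = (-11975 + 31198)*((21750 + 11731) - ⅑*(-167)²) = 19223*(33481 - ⅑*27889) = 19223*(33481 - 27889/9) = 19223*(273440/9) = 5256337120/9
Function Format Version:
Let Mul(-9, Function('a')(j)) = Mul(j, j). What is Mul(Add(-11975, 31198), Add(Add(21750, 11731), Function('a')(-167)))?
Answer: Rational(5256337120, 9) ≈ 5.8404e+8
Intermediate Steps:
Function('a')(j) = Mul(Rational(-1, 9), Pow(j, 2)) (Function('a')(j) = Mul(Rational(-1, 9), Mul(j, j)) = Mul(Rational(-1, 9), Pow(j, 2)))
Mul(Add(-11975, 31198), Add(Add(21750, 11731), Function('a')(-167))) = Mul(Add(-11975, 31198), Add(Add(21750, 11731), Mul(Rational(-1, 9), Pow(-167, 2)))) = Mul(19223, Add(33481, Mul(Rational(-1, 9), 27889))) = Mul(19223, Add(33481, Rational(-27889, 9))) = Mul(19223, Rational(273440, 9)) = Rational(5256337120, 9)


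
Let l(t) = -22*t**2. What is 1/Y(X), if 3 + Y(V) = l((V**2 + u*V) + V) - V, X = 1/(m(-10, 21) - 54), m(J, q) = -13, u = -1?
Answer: -20151121/60152622 ≈ -0.33500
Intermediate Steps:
X = -1/67 (X = 1/(-13 - 54) = 1/(-67) = -1/67 ≈ -0.014925)
Y(V) = -3 - V - 22*V**4 (Y(V) = -3 + (-22*((V**2 - V) + V)**2 - V) = -3 + (-22*V**4 - V) = -3 + (-V - 22*V**4) = -3 - V - 22*V**4)
1/Y(X) = 1/(-3 - 1*(-1/67) - 22*(-1/67)**4) = 1/(-3 + 1/67 - 22*1/20151121) = 1/(-3 + 1/67 - 22/20151121) = 1/(-60152622/20151121) = -20151121/60152622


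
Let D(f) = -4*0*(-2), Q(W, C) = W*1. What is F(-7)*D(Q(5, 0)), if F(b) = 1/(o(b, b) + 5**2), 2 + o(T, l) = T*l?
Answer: 0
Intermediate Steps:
o(T, l) = -2 + T*l
Q(W, C) = W
D(f) = 0 (D(f) = 0*(-2) = 0)
F(b) = 1/(23 + b**2) (F(b) = 1/((-2 + b*b) + 5**2) = 1/((-2 + b**2) + 25) = 1/(23 + b**2))
F(-7)*D(Q(5, 0)) = 0/(23 + (-7)**2) = 0/(23 + 49) = 0/72 = (1/72)*0 = 0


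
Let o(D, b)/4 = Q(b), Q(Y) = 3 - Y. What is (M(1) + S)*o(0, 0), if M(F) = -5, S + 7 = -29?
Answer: -492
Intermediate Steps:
S = -36 (S = -7 - 29 = -36)
o(D, b) = 12 - 4*b (o(D, b) = 4*(3 - b) = 12 - 4*b)
(M(1) + S)*o(0, 0) = (-5 - 36)*(12 - 4*0) = -41*(12 + 0) = -41*12 = -492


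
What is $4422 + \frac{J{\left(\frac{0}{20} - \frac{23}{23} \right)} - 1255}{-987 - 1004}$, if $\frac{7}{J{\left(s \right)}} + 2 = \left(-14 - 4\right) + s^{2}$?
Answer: $\frac{167303690}{37829} \approx 4422.6$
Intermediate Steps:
$J{\left(s \right)} = \frac{7}{-20 + s^{2}}$ ($J{\left(s \right)} = \frac{7}{-2 + \left(\left(-14 - 4\right) + s^{2}\right)} = \frac{7}{-2 + \left(-18 + s^{2}\right)} = \frac{7}{-20 + s^{2}}$)
$4422 + \frac{J{\left(\frac{0}{20} - \frac{23}{23} \right)} - 1255}{-987 - 1004} = 4422 + \frac{\frac{7}{-20 + \left(\frac{0}{20} - \frac{23}{23}\right)^{2}} - 1255}{-987 - 1004} = 4422 + \frac{\frac{7}{-20 + \left(0 \cdot \frac{1}{20} - 1\right)^{2}} - 1255}{-1991} = 4422 + \left(\frac{7}{-20 + \left(0 - 1\right)^{2}} - 1255\right) \left(- \frac{1}{1991}\right) = 4422 + \left(\frac{7}{-20 + \left(-1\right)^{2}} - 1255\right) \left(- \frac{1}{1991}\right) = 4422 + \left(\frac{7}{-20 + 1} - 1255\right) \left(- \frac{1}{1991}\right) = 4422 + \left(\frac{7}{-19} - 1255\right) \left(- \frac{1}{1991}\right) = 4422 + \left(7 \left(- \frac{1}{19}\right) - 1255\right) \left(- \frac{1}{1991}\right) = 4422 + \left(- \frac{7}{19} - 1255\right) \left(- \frac{1}{1991}\right) = 4422 - - \frac{23852}{37829} = 4422 + \frac{23852}{37829} = \frac{167303690}{37829}$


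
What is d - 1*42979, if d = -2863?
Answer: -45842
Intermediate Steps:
d - 1*42979 = -2863 - 1*42979 = -2863 - 42979 = -45842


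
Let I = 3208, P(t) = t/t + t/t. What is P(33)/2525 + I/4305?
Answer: 1621762/2174025 ≈ 0.74597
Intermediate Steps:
P(t) = 2 (P(t) = 1 + 1 = 2)
P(33)/2525 + I/4305 = 2/2525 + 3208/4305 = 1621762/2174025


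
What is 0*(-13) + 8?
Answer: 8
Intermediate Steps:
0*(-13) + 8 = 0 + 8 = 8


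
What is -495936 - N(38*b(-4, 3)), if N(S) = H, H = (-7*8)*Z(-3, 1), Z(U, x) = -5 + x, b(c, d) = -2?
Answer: -496160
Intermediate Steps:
H = 224 (H = (-7*8)*(-5 + 1) = -56*(-4) = 224)
N(S) = 224
-495936 - N(38*b(-4, 3)) = -495936 - 1*224 = -495936 - 224 = -496160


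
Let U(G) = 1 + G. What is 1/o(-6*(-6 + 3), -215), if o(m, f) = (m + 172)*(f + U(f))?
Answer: -1/81510 ≈ -1.2268e-5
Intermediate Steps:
o(m, f) = (1 + 2*f)*(172 + m) (o(m, f) = (m + 172)*(f + (1 + f)) = (172 + m)*(1 + 2*f) = (1 + 2*f)*(172 + m))
1/o(-6*(-6 + 3), -215) = 1/(172 - 6*(-6 + 3) + 344*(-215) + 2*(-215)*(-6*(-6 + 3))) = 1/(172 - 6*(-3) - 73960 + 2*(-215)*(-6*(-3))) = 1/(172 + 18 - 73960 + 2*(-215)*18) = 1/(172 + 18 - 73960 - 7740) = 1/(-81510) = -1/81510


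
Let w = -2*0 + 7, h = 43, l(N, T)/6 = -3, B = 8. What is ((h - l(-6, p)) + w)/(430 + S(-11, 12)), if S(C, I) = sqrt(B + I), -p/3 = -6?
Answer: 731/4622 - 17*sqrt(5)/23110 ≈ 0.15651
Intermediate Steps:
p = 18 (p = -3*(-6) = 18)
l(N, T) = -18 (l(N, T) = 6*(-3) = -18)
w = 7 (w = 0 + 7 = 7)
S(C, I) = sqrt(8 + I)
((h - l(-6, p)) + w)/(430 + S(-11, 12)) = ((43 - 1*(-18)) + 7)/(430 + sqrt(8 + 12)) = ((43 + 18) + 7)/(430 + sqrt(20)) = (61 + 7)/(430 + 2*sqrt(5)) = 68/(430 + 2*sqrt(5))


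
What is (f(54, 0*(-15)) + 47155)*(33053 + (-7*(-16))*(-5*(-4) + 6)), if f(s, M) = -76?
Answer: 1693196235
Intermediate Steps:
(f(54, 0*(-15)) + 47155)*(33053 + (-7*(-16))*(-5*(-4) + 6)) = (-76 + 47155)*(33053 + (-7*(-16))*(-5*(-4) + 6)) = 47079*(33053 + 112*(20 + 6)) = 47079*(33053 + 112*26) = 47079*(33053 + 2912) = 47079*35965 = 1693196235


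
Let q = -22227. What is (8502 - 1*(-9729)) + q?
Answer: -3996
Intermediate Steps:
(8502 - 1*(-9729)) + q = (8502 - 1*(-9729)) - 22227 = (8502 + 9729) - 22227 = 18231 - 22227 = -3996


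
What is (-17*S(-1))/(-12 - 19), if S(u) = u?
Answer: -17/31 ≈ -0.54839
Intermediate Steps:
(-17*S(-1))/(-12 - 19) = (-17*(-1))/(-12 - 19) = 17/(-31) = 17*(-1/31) = -17/31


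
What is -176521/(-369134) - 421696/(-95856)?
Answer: 10786433015/2211481794 ≈ 4.8775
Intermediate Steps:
-176521/(-369134) - 421696/(-95856) = -176521*(-1/369134) - 421696*(-1/95856) = 176521/369134 + 26356/5991 = 10786433015/2211481794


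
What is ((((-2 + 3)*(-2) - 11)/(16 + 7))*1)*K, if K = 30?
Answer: -390/23 ≈ -16.957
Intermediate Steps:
((((-2 + 3)*(-2) - 11)/(16 + 7))*1)*K = ((((-2 + 3)*(-2) - 11)/(16 + 7))*1)*30 = (((1*(-2) - 11)/23)*1)*30 = (((-2 - 11)*(1/23))*1)*30 = (-13*1/23*1)*30 = -13/23*1*30 = -13/23*30 = -390/23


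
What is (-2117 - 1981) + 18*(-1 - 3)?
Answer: -4170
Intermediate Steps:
(-2117 - 1981) + 18*(-1 - 3) = -4098 + 18*(-4) = -4098 - 72 = -4170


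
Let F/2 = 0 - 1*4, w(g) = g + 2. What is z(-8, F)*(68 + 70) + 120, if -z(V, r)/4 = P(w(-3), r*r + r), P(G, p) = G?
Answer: 672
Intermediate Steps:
w(g) = 2 + g
F = -8 (F = 2*(0 - 1*4) = 2*(0 - 4) = 2*(-4) = -8)
z(V, r) = 4 (z(V, r) = -4*(2 - 3) = -4*(-1) = 4)
z(-8, F)*(68 + 70) + 120 = 4*(68 + 70) + 120 = 4*138 + 120 = 552 + 120 = 672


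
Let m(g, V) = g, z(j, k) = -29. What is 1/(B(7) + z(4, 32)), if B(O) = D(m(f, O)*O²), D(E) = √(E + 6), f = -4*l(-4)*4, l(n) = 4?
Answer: -29/3971 - I*√3130/3971 ≈ -0.0073029 - 0.014089*I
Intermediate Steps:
f = -64 (f = -4*4*4 = -16*4 = -64)
D(E) = √(6 + E)
B(O) = √(6 - 64*O²)
1/(B(7) + z(4, 32)) = 1/(√(6 - 64*7²) - 29) = 1/(√(6 - 64*49) - 29) = 1/(√(6 - 3136) - 29) = 1/(√(-3130) - 29) = 1/(I*√3130 - 29) = 1/(-29 + I*√3130)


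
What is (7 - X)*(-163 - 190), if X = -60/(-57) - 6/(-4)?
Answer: -59657/38 ≈ -1569.9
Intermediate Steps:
X = 97/38 (X = -60*(-1/57) - 6*(-1/4) = 20/19 + 3/2 = 97/38 ≈ 2.5526)
(7 - X)*(-163 - 190) = (7 - 1*97/38)*(-163 - 190) = (7 - 97/38)*(-353) = (169/38)*(-353) = -59657/38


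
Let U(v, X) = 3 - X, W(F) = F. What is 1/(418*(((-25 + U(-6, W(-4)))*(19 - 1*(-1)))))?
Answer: -1/150480 ≈ -6.6454e-6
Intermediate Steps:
1/(418*(((-25 + U(-6, W(-4)))*(19 - 1*(-1))))) = 1/(418*(((-25 + (3 - 1*(-4)))*(19 - 1*(-1))))) = 1/(418*(((-25 + (3 + 4))*(19 + 1)))) = 1/(418*(((-25 + 7)*20))) = 1/(418*((-18*20))) = (1/418)/(-360) = (1/418)*(-1/360) = -1/150480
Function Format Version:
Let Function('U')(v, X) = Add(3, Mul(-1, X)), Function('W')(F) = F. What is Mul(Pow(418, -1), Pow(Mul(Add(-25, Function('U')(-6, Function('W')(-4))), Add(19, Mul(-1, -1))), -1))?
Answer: Rational(-1, 150480) ≈ -6.6454e-6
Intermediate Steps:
Mul(Pow(418, -1), Pow(Mul(Add(-25, Function('U')(-6, Function('W')(-4))), Add(19, Mul(-1, -1))), -1)) = Mul(Pow(418, -1), Pow(Mul(Add(-25, Add(3, Mul(-1, -4))), Add(19, Mul(-1, -1))), -1)) = Mul(Rational(1, 418), Pow(Mul(Add(-25, Add(3, 4)), Add(19, 1)), -1)) = Mul(Rational(1, 418), Pow(Mul(Add(-25, 7), 20), -1)) = Mul(Rational(1, 418), Pow(Mul(-18, 20), -1)) = Mul(Rational(1, 418), Pow(-360, -1)) = Mul(Rational(1, 418), Rational(-1, 360)) = Rational(-1, 150480)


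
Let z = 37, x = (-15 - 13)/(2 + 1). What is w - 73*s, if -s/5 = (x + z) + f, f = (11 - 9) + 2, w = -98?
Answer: 34381/3 ≈ 11460.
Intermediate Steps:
x = -28/3 ≈ -9.3333
f = 4 (f = 2 + 2 = 4)
s = -475/3 (s = -5*((-28/3 + 37) + 4) = -5*(83/3 + 4) = -5*95/3 = -475/3 ≈ -158.33)
w - 73*s = -98 - 73*(-475/3) = -98 + 34675/3 = 34381/3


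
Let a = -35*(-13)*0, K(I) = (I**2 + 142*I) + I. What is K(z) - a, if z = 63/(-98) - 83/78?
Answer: -17975018/74529 ≈ -241.18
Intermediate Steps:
z = -466/273 (z = 63*(-1/98) - 83*1/78 = -9/14 - 83/78 = -466/273 ≈ -1.7070)
K(I) = I**2 + 143*I
a = 0 (a = 455*0 = 0)
K(z) - a = -466*(143 - 466/273)/273 - 1*0 = -466/273*38573/273 + 0 = -17975018/74529 + 0 = -17975018/74529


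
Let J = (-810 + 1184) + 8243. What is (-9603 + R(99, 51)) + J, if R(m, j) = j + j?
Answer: -884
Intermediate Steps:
R(m, j) = 2*j
J = 8617 (J = 374 + 8243 = 8617)
(-9603 + R(99, 51)) + J = (-9603 + 2*51) + 8617 = (-9603 + 102) + 8617 = -9501 + 8617 = -884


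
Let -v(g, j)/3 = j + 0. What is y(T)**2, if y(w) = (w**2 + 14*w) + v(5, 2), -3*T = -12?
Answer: 4356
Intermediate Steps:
T = 4 (T = -1/3*(-12) = 4)
v(g, j) = -3*j (v(g, j) = -3*(j + 0) = -3*j)
y(w) = -6 + w**2 + 14*w (y(w) = (w**2 + 14*w) - 3*2 = (w**2 + 14*w) - 6 = -6 + w**2 + 14*w)
y(T)**2 = (-6 + 4**2 + 14*4)**2 = (-6 + 16 + 56)**2 = 66**2 = 4356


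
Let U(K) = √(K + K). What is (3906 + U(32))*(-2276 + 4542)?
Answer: 8869124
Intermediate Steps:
U(K) = √2*√K (U(K) = √(2*K) = √2*√K)
(3906 + U(32))*(-2276 + 4542) = (3906 + √2*√32)*(-2276 + 4542) = (3906 + √2*(4*√2))*2266 = (3906 + 8)*2266 = 3914*2266 = 8869124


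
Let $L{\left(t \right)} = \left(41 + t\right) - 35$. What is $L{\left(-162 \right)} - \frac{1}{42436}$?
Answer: $- \frac{6620017}{42436} \approx -156.0$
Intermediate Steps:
$L{\left(t \right)} = 6 + t$
$L{\left(-162 \right)} - \frac{1}{42436} = \left(6 - 162\right) - \frac{1}{42436} = -156 - \frac{1}{42436} = - \frac{6620017}{42436}$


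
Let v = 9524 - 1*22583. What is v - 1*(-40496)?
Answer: 27437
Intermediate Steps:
v = -13059 (v = 9524 - 22583 = -13059)
v - 1*(-40496) = -13059 - 1*(-40496) = -13059 + 40496 = 27437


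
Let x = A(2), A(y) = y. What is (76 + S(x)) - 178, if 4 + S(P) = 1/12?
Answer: -1271/12 ≈ -105.92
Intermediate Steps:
x = 2
S(P) = -47/12 (S(P) = -4 + 1/12 = -47/12)
(76 + S(x)) - 178 = (76 - 47/12) - 178 = 865/12 - 178 = -1271/12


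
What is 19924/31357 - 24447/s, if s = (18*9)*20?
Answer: -234010273/33865560 ≈ -6.9100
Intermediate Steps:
s = 3240 (s = 162*20 = 3240)
19924/31357 - 24447/s = 19924/31357 - 24447/3240 = 19924*(1/31357) - 24447*1/3240 = 19924/31357 - 8149/1080 = -234010273/33865560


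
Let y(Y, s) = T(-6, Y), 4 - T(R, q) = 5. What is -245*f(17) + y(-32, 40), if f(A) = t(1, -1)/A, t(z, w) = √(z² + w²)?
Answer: -1 - 245*√2/17 ≈ -21.381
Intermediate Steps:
t(z, w) = √(w² + z²)
T(R, q) = -1 (T(R, q) = 4 - 1*5 = 4 - 5 = -1)
f(A) = √2/A (f(A) = √((-1)² + 1²)/A = √(1 + 1)/A = √2/A)
y(Y, s) = -1
-245*f(17) + y(-32, 40) = -245*√2/17 - 1 = -1 - 245*√2/17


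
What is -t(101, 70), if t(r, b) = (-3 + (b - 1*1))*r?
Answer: -6666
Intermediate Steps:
t(r, b) = r*(-4 + b) (t(r, b) = (-3 + (b - 1))*r = (-3 + (-1 + b))*r = (-4 + b)*r = r*(-4 + b))
-t(101, 70) = -101*(-4 + 70) = -101*66 = -1*6666 = -6666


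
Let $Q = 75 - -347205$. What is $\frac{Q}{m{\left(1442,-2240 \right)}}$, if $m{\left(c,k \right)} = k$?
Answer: $- \frac{4341}{28} \approx -155.04$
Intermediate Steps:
$Q = 347280$ ($Q = 75 + 347205 = 347280$)
$\frac{Q}{m{\left(1442,-2240 \right)}} = \frac{347280}{-2240} = 347280 \left(- \frac{1}{2240}\right) = - \frac{4341}{28}$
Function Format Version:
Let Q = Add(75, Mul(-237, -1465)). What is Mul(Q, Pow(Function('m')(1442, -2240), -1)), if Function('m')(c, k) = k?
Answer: Rational(-4341, 28) ≈ -155.04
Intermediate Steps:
Q = 347280 (Q = Add(75, 347205) = 347280)
Mul(Q, Pow(Function('m')(1442, -2240), -1)) = Mul(347280, Pow(-2240, -1)) = Mul(347280, Rational(-1, 2240)) = Rational(-4341, 28)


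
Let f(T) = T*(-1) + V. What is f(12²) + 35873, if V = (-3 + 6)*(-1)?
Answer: 35726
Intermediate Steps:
V = -3 (V = 3*(-1) = -3)
f(T) = -3 - T (f(T) = T*(-1) - 3 = -T - 3 = -3 - T)
f(12²) + 35873 = (-3 - 1*12²) + 35873 = (-3 - 1*144) + 35873 = (-3 - 144) + 35873 = -147 + 35873 = 35726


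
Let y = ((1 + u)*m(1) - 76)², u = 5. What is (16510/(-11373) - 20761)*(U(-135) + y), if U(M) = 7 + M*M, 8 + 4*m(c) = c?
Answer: -24287763604091/45492 ≈ -5.3389e+8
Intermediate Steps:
m(c) = -2 + c/4
y = 29929/4 (y = ((1 + 5)*(-2 + (¼)*1) - 76)² = (6*(-2 + ¼) - 76)² = (6*(-7/4) - 76)² = (-21/2 - 76)² = (-173/2)² = 29929/4 ≈ 7482.3)
U(M) = 7 + M²
(16510/(-11373) - 20761)*(U(-135) + y) = (16510/(-11373) - 20761)*((7 + (-135)²) + 29929/4) = (16510*(-1/11373) - 20761)*((7 + 18225) + 29929/4) = (-16510/11373 - 20761)*(18232 + 29929/4) = -236131363/11373*102857/4 = -24287763604091/45492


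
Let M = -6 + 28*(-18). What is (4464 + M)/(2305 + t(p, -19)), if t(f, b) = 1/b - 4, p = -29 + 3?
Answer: 37563/21859 ≈ 1.7184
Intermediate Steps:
p = -26
t(f, b) = -4 + 1/b
M = -510 (M = -6 - 504 = -510)
(4464 + M)/(2305 + t(p, -19)) = (4464 - 510)/(2305 + (-4 + 1/(-19))) = 3954/(2305 + (-4 - 1/19)) = 3954/(2305 - 77/19) = 3954/(43718/19) = 3954*(19/43718) = 37563/21859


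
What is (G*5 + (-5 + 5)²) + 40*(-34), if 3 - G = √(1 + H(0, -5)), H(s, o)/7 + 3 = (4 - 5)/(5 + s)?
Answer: -1345 - I*√535 ≈ -1345.0 - 23.13*I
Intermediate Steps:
H(s, o) = -21 - 7/(5 + s) (H(s, o) = -21 + 7*((4 - 5)/(5 + s)) = -21 + 7*(-1/(5 + s)) = -21 - 7/(5 + s))
G = 3 - I*√535/5 (G = 3 - √(1 + 7*(-16 - 3*0)/(5 + 0)) = 3 - √(1 + 7*(-16 + 0)/5) = 3 - √(1 + 7*(⅕)*(-16)) = 3 - √(1 - 112/5) = 3 - √(-107/5) = 3 - I*√535/5 ≈ 3.0 - 4.626*I)
(G*5 + (-5 + 5)²) + 40*(-34) = ((3 - I*√535/5)*5 + (-5 + 5)²) + 40*(-34) = ((15 - I*√535) + 0²) - 1360 = ((15 - I*√535) + 0) - 1360 = (15 - I*√535) - 1360 = -1345 - I*√535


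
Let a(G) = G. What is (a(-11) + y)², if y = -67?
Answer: 6084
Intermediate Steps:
(a(-11) + y)² = (-11 - 67)² = (-78)² = 6084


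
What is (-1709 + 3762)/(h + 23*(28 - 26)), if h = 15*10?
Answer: 2053/196 ≈ 10.474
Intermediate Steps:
h = 150
(-1709 + 3762)/(h + 23*(28 - 26)) = (-1709 + 3762)/(150 + 23*(28 - 26)) = 2053/(150 + 23*2) = 2053/(150 + 46) = 2053/196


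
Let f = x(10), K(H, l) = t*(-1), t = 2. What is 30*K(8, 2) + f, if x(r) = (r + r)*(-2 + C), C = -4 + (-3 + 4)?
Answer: -160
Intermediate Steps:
K(H, l) = -2 (K(H, l) = 2*(-1) = -2)
C = -3 (C = -4 + 1 = -3)
x(r) = -10*r (x(r) = (r + r)*(-2 - 3) = (2*r)*(-5) = -10*r)
f = -100 (f = -10*10 = -100)
30*K(8, 2) + f = 30*(-2) - 100 = -60 - 100 = -160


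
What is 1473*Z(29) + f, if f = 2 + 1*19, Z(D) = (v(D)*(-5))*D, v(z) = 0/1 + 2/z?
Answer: -14709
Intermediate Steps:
v(z) = 2/z (v(z) = 0*1 + 2/z = 0 + 2/z = 2/z)
Z(D) = -10 (Z(D) = ((2/D)*(-5))*D = (-10/D)*D = -10)
f = 21 (f = 2 + 19 = 21)
1473*Z(29) + f = 1473*(-10) + 21 = -14730 + 21 = -14709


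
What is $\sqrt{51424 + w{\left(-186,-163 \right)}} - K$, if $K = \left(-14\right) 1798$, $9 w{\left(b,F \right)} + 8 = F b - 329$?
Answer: $25172 + \frac{\sqrt{492797}}{3} \approx 25406.0$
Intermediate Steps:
$w{\left(b,F \right)} = - \frac{337}{9} + \frac{F b}{9}$ ($w{\left(b,F \right)} = - \frac{8}{9} + \frac{F b - 329}{9} = - \frac{8}{9} + \frac{-329 + F b}{9} = - \frac{8}{9} + \left(- \frac{329}{9} + \frac{F b}{9}\right) = - \frac{337}{9} + \frac{F b}{9}$)
$K = -25172$
$\sqrt{51424 + w{\left(-186,-163 \right)}} - K = \sqrt{51424 - \left(\frac{337}{9} + \frac{163}{9} \left(-186\right)\right)} - -25172 = \sqrt{51424 + \left(- \frac{337}{9} + \frac{10106}{3}\right)} + 25172 = \sqrt{51424 + \frac{29981}{9}} + 25172 = \sqrt{\frac{492797}{9}} + 25172 = \frac{\sqrt{492797}}{3} + 25172 = 25172 + \frac{\sqrt{492797}}{3}$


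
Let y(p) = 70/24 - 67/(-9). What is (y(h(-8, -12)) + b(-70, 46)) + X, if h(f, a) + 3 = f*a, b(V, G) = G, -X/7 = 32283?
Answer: -8133287/36 ≈ -2.2592e+5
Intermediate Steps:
X = -225981 (X = -7*32283 = -225981)
h(f, a) = -3 + a*f (h(f, a) = -3 + f*a = -3 + a*f)
y(p) = 373/36 (y(p) = 70*(1/24) - 67*(-⅑) = 35/12 + 67/9 = 373/36)
(y(h(-8, -12)) + b(-70, 46)) + X = (373/36 + 46) - 225981 = 2029/36 - 225981 = -8133287/36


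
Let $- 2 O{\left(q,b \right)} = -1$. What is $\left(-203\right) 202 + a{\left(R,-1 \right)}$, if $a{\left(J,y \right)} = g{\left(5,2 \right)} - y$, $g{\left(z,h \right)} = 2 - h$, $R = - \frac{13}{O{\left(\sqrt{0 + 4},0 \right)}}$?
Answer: $-41005$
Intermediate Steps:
$O{\left(q,b \right)} = \frac{1}{2}$ ($O{\left(q,b \right)} = \left(- \frac{1}{2}\right) \left(-1\right) = \frac{1}{2}$)
$R = -26$ ($R = - 13 \frac{1}{\frac{1}{2}} = \left(-13\right) 2 = -26$)
$a{\left(J,y \right)} = - y$ ($a{\left(J,y \right)} = \left(2 - 2\right) - y = 0 - y = - y$)
$\left(-203\right) 202 + a{\left(R,-1 \right)} = \left(-203\right) 202 - -1 = -41006 + 1 = -41005$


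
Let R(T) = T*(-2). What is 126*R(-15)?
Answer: 3780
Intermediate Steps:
R(T) = -2*T
126*R(-15) = 126*(-2*(-15)) = 126*30 = 3780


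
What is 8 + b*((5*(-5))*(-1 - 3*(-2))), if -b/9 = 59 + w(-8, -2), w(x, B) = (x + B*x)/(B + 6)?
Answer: 68633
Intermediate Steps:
w(x, B) = (x + B*x)/(6 + B)
b = -549 (b = -9*(59 - 8*(1 - 2)/(6 - 2)) = -9*(59 - 8*(-1)/4) = -9*(59 - 8*1/4*(-1)) = -9*(59 + 2) = -9*61 = -549)
8 + b*((5*(-5))*(-1 - 3*(-2))) = 8 - 549*5*(-5)*(-1 - 3*(-2)) = 8 - (-13725)*(-1 + 6) = 8 - (-13725)*5 = 8 - 549*(-125) = 8 + 68625 = 68633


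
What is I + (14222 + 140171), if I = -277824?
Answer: -123431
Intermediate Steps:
I + (14222 + 140171) = -277824 + (14222 + 140171) = -277824 + 154393 = -123431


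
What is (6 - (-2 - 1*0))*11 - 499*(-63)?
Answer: 31525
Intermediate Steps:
(6 - (-2 - 1*0))*11 - 499*(-63) = (6 - (-2 + 0))*11 + 31437 = (6 - 1*(-2))*11 + 31437 = (6 + 2)*11 + 31437 = 8*11 + 31437 = 88 + 31437 = 31525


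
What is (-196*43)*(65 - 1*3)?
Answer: -522536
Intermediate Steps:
(-196*43)*(65 - 1*3) = -8428*(65 - 3) = -8428*62 = -522536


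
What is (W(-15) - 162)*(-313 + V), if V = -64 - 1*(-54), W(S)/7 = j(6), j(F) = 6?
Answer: 38760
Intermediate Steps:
W(S) = 42 (W(S) = 7*6 = 42)
V = -10 (V = -64 + 54 = -10)
(W(-15) - 162)*(-313 + V) = (42 - 162)*(-313 - 10) = -120*(-323) = 38760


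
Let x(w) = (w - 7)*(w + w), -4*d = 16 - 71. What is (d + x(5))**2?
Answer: 625/16 ≈ 39.063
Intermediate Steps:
d = 55/4 (d = -(16 - 71)/4 = -1/4*(-55) = 55/4 ≈ 13.750)
x(w) = 2*w*(-7 + w) (x(w) = (-7 + w)*(2*w) = 2*w*(-7 + w))
(d + x(5))**2 = (55/4 + 2*5*(-7 + 5))**2 = (55/4 + 2*5*(-2))**2 = (55/4 - 20)**2 = (-25/4)**2 = 625/16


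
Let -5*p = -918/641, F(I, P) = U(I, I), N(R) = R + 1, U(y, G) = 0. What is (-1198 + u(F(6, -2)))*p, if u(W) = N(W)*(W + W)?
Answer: -1099764/3205 ≈ -343.14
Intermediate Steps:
N(R) = 1 + R
F(I, P) = 0
p = 918/3205 (p = -(-918)/(5*641) = -1/5*(-918/641) = 918/3205 ≈ 0.28643)
u(W) = 2*W*(1 + W) (u(W) = (1 + W)*(W + W) = (1 + W)*(2*W) = 2*W*(1 + W))
(-1198 + u(F(6, -2)))*p = (-1198 + 2*0*(1 + 0))*(918/3205) = (-1198 + 2*0*1)*(918/3205) = (-1198 + 0)*(918/3205) = -1198*918/3205 = -1099764/3205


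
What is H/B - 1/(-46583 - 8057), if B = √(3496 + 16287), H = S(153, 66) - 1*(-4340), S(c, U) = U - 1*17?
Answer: 1/54640 + 4389*√19783/19783 ≈ 31.205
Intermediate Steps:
S(c, U) = -17 + U (S(c, U) = U - 17 = -17 + U)
H = 4389 (H = (-17 + 66) - 1*(-4340) = 49 + 4340 = 4389)
B = √19783 ≈ 140.65
H/B - 1/(-46583 - 8057) = 4389/(√19783) - 1/(-46583 - 8057) = 4389*(√19783/19783) - 1/(-54640) = 4389*√19783/19783 - 1*(-1/54640) = 4389*√19783/19783 + 1/54640 = 1/54640 + 4389*√19783/19783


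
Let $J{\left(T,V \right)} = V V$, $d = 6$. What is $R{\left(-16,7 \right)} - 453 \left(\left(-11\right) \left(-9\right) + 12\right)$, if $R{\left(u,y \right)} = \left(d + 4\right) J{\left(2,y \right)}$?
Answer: $-49793$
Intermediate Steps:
$J{\left(T,V \right)} = V^{2}$
$R{\left(u,y \right)} = 10 y^{2}$ ($R{\left(u,y \right)} = \left(6 + 4\right) y^{2} = 10 y^{2}$)
$R{\left(-16,7 \right)} - 453 \left(\left(-11\right) \left(-9\right) + 12\right) = 10 \cdot 7^{2} - 453 \left(\left(-11\right) \left(-9\right) + 12\right) = 10 \cdot 49 - 453 \left(99 + 12\right) = 490 - 50283 = -49793$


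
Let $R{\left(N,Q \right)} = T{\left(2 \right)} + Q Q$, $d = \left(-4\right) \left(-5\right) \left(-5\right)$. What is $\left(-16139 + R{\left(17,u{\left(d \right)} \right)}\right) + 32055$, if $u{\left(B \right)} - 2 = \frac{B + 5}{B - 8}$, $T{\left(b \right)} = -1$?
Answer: $\frac{185729281}{11664} \approx 15923.0$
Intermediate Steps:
$d = -100$ ($d = 20 \left(-5\right) = -100$)
$u{\left(B \right)} = 2 + \frac{5 + B}{-8 + B}$ ($u{\left(B \right)} = 2 + \frac{B + 5}{B - 8} = 2 + \frac{5 + B}{-8 + B}$)
$R{\left(N,Q \right)} = -1 + Q^{2}$ ($R{\left(N,Q \right)} = -1 + Q Q = -1 + Q^{2}$)
$\left(-16139 + R{\left(17,u{\left(d \right)} \right)}\right) + 32055 = \left(-16139 - \left(1 - \left(\frac{-11 + 3 \left(-100\right)}{-8 - 100}\right)^{2}\right)\right) + 32055 = \left(-16139 - \left(1 - \left(\frac{-11 - 300}{-108}\right)^{2}\right)\right) + 32055 = \left(-16139 - \left(1 - \left(\left(- \frac{1}{108}\right) \left(-311\right)\right)^{2}\right)\right) + 32055 = \left(-16139 - \left(1 - \left(\frac{311}{108}\right)^{2}\right)\right) + 32055 = \left(-16139 + \left(-1 + \frac{96721}{11664}\right)\right) + 32055 = \left(-16139 + \frac{85057}{11664}\right) + 32055 = - \frac{188160239}{11664} + 32055 = \frac{185729281}{11664}$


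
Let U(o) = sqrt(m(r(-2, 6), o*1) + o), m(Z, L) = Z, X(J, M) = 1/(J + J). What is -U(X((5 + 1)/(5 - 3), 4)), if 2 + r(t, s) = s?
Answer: -5*sqrt(6)/6 ≈ -2.0412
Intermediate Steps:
r(t, s) = -2 + s
X(J, M) = 1/(2*J)
U(o) = sqrt(4 + o) (U(o) = sqrt((-2 + 6) + o) = sqrt(4 + o))
-U(X((5 + 1)/(5 - 3), 4)) = -sqrt(4 + 1/(2*(((5 + 1)/(5 - 3))))) = -sqrt(4 + 1/(2*((6/2)))) = -sqrt(4 + 1/(2*((6*(1/2))))) = -sqrt(4 + (1/2)/3) = -sqrt(4 + (1/2)*(1/3)) = -sqrt(4 + 1/6) = -sqrt(25/6) = -5*sqrt(6)/6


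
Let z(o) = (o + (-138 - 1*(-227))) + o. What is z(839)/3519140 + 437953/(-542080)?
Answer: -77013003253/95382770560 ≈ -0.80741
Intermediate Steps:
z(o) = 89 + 2*o (z(o) = (o + (-138 + 227)) + o = (o + 89) + o = (89 + o) + o = 89 + 2*o)
z(839)/3519140 + 437953/(-542080) = (89 + 2*839)/3519140 + 437953/(-542080) = (89 + 1678)*(1/3519140) + 437953*(-1/542080) = 1767*(1/3519140) - 437953/542080 = 1767/3519140 - 437953/542080 = -77013003253/95382770560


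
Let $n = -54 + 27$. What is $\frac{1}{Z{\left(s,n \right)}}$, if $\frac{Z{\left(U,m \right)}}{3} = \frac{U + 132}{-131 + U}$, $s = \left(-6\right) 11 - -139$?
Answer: $- \frac{58}{615} \approx -0.094309$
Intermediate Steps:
$n = -27$
$s = 73$ ($s = -66 + 139 = 73$)
$Z{\left(U,m \right)} = \frac{3 \left(132 + U\right)}{-131 + U}$ ($Z{\left(U,m \right)} = 3 \frac{U + 132}{-131 + U} = 3 \frac{132 + U}{-131 + U} = \frac{3 \left(132 + U\right)}{-131 + U}$)
$\frac{1}{Z{\left(s,n \right)}} = \frac{1}{3 \frac{1}{-131 + 73} \left(132 + 73\right)} = \frac{1}{3 \frac{1}{-58} \cdot 205} = \frac{1}{3 \left(- \frac{1}{58}\right) 205} = \frac{1}{- \frac{615}{58}} = - \frac{58}{615}$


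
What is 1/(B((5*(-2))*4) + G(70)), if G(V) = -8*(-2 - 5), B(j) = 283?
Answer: 1/339 ≈ 0.0029499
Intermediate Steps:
G(V) = 56 (G(V) = -8*(-7) = 56)
1/(B((5*(-2))*4) + G(70)) = 1/(283 + 56) = 1/339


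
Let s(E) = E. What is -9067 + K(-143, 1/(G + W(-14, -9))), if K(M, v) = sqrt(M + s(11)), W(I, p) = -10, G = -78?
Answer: -9067 + 2*I*sqrt(33) ≈ -9067.0 + 11.489*I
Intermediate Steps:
K(M, v) = sqrt(11 + M) (K(M, v) = sqrt(M + 11) = sqrt(11 + M))
-9067 + K(-143, 1/(G + W(-14, -9))) = -9067 + sqrt(11 - 143) = -9067 + sqrt(-132) = -9067 + 2*I*sqrt(33)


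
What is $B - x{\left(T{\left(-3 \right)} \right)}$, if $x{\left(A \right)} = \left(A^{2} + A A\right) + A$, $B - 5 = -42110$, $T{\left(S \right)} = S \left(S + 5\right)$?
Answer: $-42171$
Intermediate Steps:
$T{\left(S \right)} = S \left(5 + S\right)$
$B = -42105$ ($B = 5 - 42110 = -42105$)
$x{\left(A \right)} = A + 2 A^{2}$ ($x{\left(A \right)} = \left(A^{2} + A^{2}\right) + A = 2 A^{2} + A = A + 2 A^{2}$)
$B - x{\left(T{\left(-3 \right)} \right)} = -42105 - - 3 \left(5 - 3\right) \left(1 + 2 \left(- 3 \left(5 - 3\right)\right)\right) = -42105 - \left(-3\right) 2 \left(1 + 2 \left(\left(-3\right) 2\right)\right) = -42105 - - 6 \left(1 + 2 \left(-6\right)\right) = -42105 - - 6 \left(1 - 12\right) = -42105 - \left(-6\right) \left(-11\right) = -42105 - 66 = -42171$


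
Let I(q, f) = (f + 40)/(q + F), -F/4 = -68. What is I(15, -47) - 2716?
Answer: -111357/41 ≈ -2716.0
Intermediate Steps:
F = 272 (F = -4*(-68) = 272)
I(q, f) = (40 + f)/(272 + q) (I(q, f) = (f + 40)/(q + 272) = (40 + f)/(272 + q))
I(15, -47) - 2716 = (40 - 47)/(272 + 15) - 2716 = -7/287 - 2716 = (1/287)*(-7) - 2716 = -1/41 - 2716 = -111357/41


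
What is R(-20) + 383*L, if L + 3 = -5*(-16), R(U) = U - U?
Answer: 29491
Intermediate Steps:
R(U) = 0
L = 77 (L = -3 - 5*(-16) = -3 + 80 = 77)
R(-20) + 383*L = 0 + 383*77 = 0 + 29491 = 29491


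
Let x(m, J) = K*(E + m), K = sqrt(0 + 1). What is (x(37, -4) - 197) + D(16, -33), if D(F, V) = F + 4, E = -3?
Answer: -143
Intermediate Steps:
K = 1 (K = sqrt(1) = 1)
D(F, V) = 4 + F
x(m, J) = -3 + m (x(m, J) = 1*(-3 + m) = -3 + m)
(x(37, -4) - 197) + D(16, -33) = ((-3 + 37) - 197) + (4 + 16) = (34 - 197) + 20 = -163 + 20 = -143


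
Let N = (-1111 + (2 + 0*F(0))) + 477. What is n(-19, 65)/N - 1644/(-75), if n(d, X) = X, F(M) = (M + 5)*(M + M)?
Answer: 344711/15800 ≈ 21.817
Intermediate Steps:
F(M) = 2*M*(5 + M) (F(M) = (5 + M)*(2*M) = 2*M*(5 + M))
N = -632 (N = (-1111 + (2 + 0*(2*0*(5 + 0)))) + 477 = (-1111 + (2 + 0*(2*0*5))) + 477 = (-1111 + (2 + 0*0)) + 477 = (-1111 + (2 + 0)) + 477 = (-1111 + 2) + 477 = -1109 + 477 = -632)
n(-19, 65)/N - 1644/(-75) = 65/(-632) - 1644/(-75) = 65*(-1/632) - 1644*(-1/75) = -65/632 + 548/25 = 344711/15800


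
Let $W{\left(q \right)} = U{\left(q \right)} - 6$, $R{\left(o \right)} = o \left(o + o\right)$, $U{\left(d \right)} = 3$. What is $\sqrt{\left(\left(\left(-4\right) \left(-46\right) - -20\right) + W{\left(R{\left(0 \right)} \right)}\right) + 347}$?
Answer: $2 \sqrt{137} \approx 23.409$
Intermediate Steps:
$R{\left(o \right)} = 2 o^{2}$ ($R{\left(o \right)} = o 2 o = 2 o^{2}$)
$W{\left(q \right)} = -3$ ($W{\left(q \right)} = 3 - 6 = -3$)
$\sqrt{\left(\left(\left(-4\right) \left(-46\right) - -20\right) + W{\left(R{\left(0 \right)} \right)}\right) + 347} = \sqrt{\left(\left(\left(-4\right) \left(-46\right) - -20\right) - 3\right) + 347} = \sqrt{\left(\left(184 + 20\right) - 3\right) + 347} = \sqrt{\left(204 - 3\right) + 347} = \sqrt{201 + 347} = \sqrt{548} = 2 \sqrt{137}$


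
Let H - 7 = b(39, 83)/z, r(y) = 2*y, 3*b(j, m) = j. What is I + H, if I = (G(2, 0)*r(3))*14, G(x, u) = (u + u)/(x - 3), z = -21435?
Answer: 150032/21435 ≈ 6.9994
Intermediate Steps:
b(j, m) = j/3
G(x, u) = 2*u/(-3 + x) (G(x, u) = (2*u)/(-3 + x) = 2*u/(-3 + x))
I = 0 (I = ((2*0/(-3 + 2))*(2*3))*14 = ((2*0/(-1))*6)*14 = ((2*0*(-1))*6)*14 = (0*6)*14 = 0*14 = 0)
H = 150032/21435 (H = 7 + ((⅓)*39)/(-21435) = 7 + 13*(-1/21435) = 7 - 13/21435 = 150032/21435 ≈ 6.9994)
I + H = 0 + 150032/21435 = 150032/21435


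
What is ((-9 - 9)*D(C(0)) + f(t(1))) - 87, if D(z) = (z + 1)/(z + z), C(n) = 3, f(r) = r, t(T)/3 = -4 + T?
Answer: -108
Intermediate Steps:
t(T) = -12 + 3*T (t(T) = 3*(-4 + T) = -12 + 3*T)
D(z) = (1 + z)/(2*z) (D(z) = (1 + z)/((2*z)) = (1 + z)*(1/(2*z)) = (1 + z)/(2*z))
((-9 - 9)*D(C(0)) + f(t(1))) - 87 = ((-9 - 9)*((1/2)*(1 + 3)/3) + (-12 + 3*1)) - 87 = (-9*4/3 + (-12 + 3)) - 87 = (-18*2/3 - 9) - 87 = (-12 - 9) - 87 = -21 - 87 = -108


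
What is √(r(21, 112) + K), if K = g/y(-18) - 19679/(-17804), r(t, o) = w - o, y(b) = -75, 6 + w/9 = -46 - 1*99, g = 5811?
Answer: I*√3065566041323/44510 ≈ 39.337*I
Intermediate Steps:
w = -1359 (w = -54 + 9*(-46 - 1*99) = -54 + 9*(-46 - 99) = -54 + 9*(-145) = -54 - 1305 = -1359)
r(t, o) = -1359 - o
K = -33994373/445100 (K = 5811/(-75) - 19679/(-17804) = 5811*(-1/75) - 19679*(-1/17804) = -1937/25 + 19679/17804 = -33994373/445100 ≈ -76.375)
√(r(21, 112) + K) = √((-1359 - 1*112) - 33994373/445100) = √((-1359 - 112) - 33994373/445100) = √(-1471 - 33994373/445100) = √(-688736473/445100) = I*√3065566041323/44510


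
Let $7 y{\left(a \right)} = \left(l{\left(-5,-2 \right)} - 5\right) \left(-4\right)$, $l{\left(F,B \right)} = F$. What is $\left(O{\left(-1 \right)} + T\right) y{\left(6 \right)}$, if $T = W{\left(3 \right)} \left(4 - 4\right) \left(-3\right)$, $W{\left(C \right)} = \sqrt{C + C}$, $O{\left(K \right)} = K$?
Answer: $- \frac{40}{7} \approx -5.7143$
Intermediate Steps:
$W{\left(C \right)} = \sqrt{2} \sqrt{C}$ ($W{\left(C \right)} = \sqrt{2 C} = \sqrt{2} \sqrt{C}$)
$y{\left(a \right)} = \frac{40}{7}$ ($y{\left(a \right)} = \frac{\left(-5 - 5\right) \left(-4\right)}{7} = \frac{\left(-10\right) \left(-4\right)}{7} = \frac{1}{7} \cdot 40 = \frac{40}{7}$)
$T = 0$ ($T = \sqrt{2} \sqrt{3} \left(4 - 4\right) \left(-3\right) = \sqrt{6} \cdot 0 \left(-3\right) = \sqrt{6} \cdot 0 = 0$)
$\left(O{\left(-1 \right)} + T\right) y{\left(6 \right)} = \left(-1 + 0\right) \frac{40}{7} = \left(-1\right) \frac{40}{7} = - \frac{40}{7}$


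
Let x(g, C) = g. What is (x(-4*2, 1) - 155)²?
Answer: 26569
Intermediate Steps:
(x(-4*2, 1) - 155)² = (-4*2 - 155)² = (-8 - 155)² = (-163)² = 26569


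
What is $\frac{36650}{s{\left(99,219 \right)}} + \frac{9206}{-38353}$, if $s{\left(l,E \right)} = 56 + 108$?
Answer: $\frac{702063833}{3144946} \approx 223.24$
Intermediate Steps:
$s{\left(l,E \right)} = 164$
$\frac{36650}{s{\left(99,219 \right)}} + \frac{9206}{-38353} = \frac{36650}{164} + \frac{9206}{-38353} = 36650 \cdot \frac{1}{164} + 9206 \left(- \frac{1}{38353}\right) = \frac{18325}{82} - \frac{9206}{38353} = \frac{702063833}{3144946}$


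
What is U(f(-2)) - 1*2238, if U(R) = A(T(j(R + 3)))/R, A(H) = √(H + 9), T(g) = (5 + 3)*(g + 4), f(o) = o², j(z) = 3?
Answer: -2238 + √65/4 ≈ -2236.0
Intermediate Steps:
T(g) = 32 + 8*g (T(g) = 8*(4 + g) = 32 + 8*g)
A(H) = √(9 + H)
U(R) = √65/R (U(R) = √(9 + (32 + 8*3))/R = √(9 + (32 + 24))/R = √(9 + 56)/R = √65/R)
U(f(-2)) - 1*2238 = √65/((-2)²) - 1*2238 = √65/4 - 2238 = -2238 + √65/4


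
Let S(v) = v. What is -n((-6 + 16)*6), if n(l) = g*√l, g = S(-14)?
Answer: 28*√15 ≈ 108.44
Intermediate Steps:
g = -14
n(l) = -14*√l
-n((-6 + 16)*6) = -(-14)*√((-6 + 16)*6) = -(-14)*√(10*6) = -(-14)*√60 = -(-14)*2*√15 = -(-28)*√15 = 28*√15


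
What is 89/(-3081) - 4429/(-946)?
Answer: 315385/67782 ≈ 4.6529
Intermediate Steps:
89/(-3081) - 4429/(-946) = 89*(-1/3081) - 4429*(-1/946) = -89/3081 + 103/22 = 315385/67782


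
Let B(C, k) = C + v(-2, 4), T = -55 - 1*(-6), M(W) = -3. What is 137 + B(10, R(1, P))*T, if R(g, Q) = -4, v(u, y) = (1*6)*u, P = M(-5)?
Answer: 235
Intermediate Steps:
P = -3
v(u, y) = 6*u
T = -49 (T = -55 + 6 = -49)
B(C, k) = -12 + C (B(C, k) = C + 6*(-2) = C - 12 = -12 + C)
137 + B(10, R(1, P))*T = 137 + (-12 + 10)*(-49) = 137 - 2*(-49) = 137 + 98 = 235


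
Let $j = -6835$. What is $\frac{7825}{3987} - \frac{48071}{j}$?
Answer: $\frac{245142952}{27251145} \approx 8.9957$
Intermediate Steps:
$\frac{7825}{3987} - \frac{48071}{j} = \frac{7825}{3987} - \frac{48071}{-6835} = 7825 \cdot \frac{1}{3987} - - \frac{48071}{6835} = \frac{7825}{3987} + \frac{48071}{6835} = \frac{245142952}{27251145}$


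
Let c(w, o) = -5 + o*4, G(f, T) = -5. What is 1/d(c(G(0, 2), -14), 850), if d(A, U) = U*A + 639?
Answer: -1/51211 ≈ -1.9527e-5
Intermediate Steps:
c(w, o) = -5 + 4*o
d(A, U) = 639 + A*U (d(A, U) = A*U + 639 = 639 + A*U)
1/d(c(G(0, 2), -14), 850) = 1/(639 + (-5 + 4*(-14))*850) = 1/(639 + (-5 - 56)*850) = 1/(639 - 61*850) = 1/(639 - 51850) = 1/(-51211) = -1/51211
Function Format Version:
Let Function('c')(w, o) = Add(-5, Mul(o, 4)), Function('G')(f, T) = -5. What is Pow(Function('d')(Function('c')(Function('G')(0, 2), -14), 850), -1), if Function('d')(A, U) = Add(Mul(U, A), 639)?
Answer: Rational(-1, 51211) ≈ -1.9527e-5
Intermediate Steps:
Function('c')(w, o) = Add(-5, Mul(4, o))
Function('d')(A, U) = Add(639, Mul(A, U)) (Function('d')(A, U) = Add(Mul(A, U), 639) = Add(639, Mul(A, U)))
Pow(Function('d')(Function('c')(Function('G')(0, 2), -14), 850), -1) = Pow(Add(639, Mul(Add(-5, Mul(4, -14)), 850)), -1) = Pow(Add(639, Mul(Add(-5, -56), 850)), -1) = Pow(Add(639, Mul(-61, 850)), -1) = Pow(Add(639, -51850), -1) = Pow(-51211, -1) = Rational(-1, 51211)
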